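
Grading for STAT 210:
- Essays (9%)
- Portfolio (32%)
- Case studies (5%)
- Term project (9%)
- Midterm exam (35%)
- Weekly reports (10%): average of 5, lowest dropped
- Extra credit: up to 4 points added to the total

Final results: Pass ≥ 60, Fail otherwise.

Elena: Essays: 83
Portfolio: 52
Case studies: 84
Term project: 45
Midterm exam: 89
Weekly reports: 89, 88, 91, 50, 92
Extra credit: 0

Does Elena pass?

Weekly reports: drop 50 → average of remaining 4 = 360/4 = 90
Weighted total:
  Essays 83 × 0.09 = 7.47
  Portfolio 52 × 0.32 = 16.64
  Case studies 84 × 0.05 = 4.2
  Term project 45 × 0.09 = 4.05
  Midterm exam 89 × 0.35 = 31.15
  Weekly reports 90 × 0.1 = 9
Sum = 72.51
Extra credit: 72.51 + 0 = 72.51
72.51 ≥ 60 → Pass

Pass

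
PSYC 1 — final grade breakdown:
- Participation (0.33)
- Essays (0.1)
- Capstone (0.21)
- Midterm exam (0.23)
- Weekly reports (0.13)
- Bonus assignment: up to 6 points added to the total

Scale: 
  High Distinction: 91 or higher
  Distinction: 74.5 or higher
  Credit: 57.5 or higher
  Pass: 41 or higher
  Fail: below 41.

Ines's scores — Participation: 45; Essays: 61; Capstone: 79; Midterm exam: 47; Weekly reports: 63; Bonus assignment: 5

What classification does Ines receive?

Credit

Weighted total:
  Participation 45 × 0.33 = 14.85
  Essays 61 × 0.1 = 6.1
  Capstone 79 × 0.21 = 16.59
  Midterm exam 47 × 0.23 = 10.81
  Weekly reports 63 × 0.13 = 8.19
Sum = 56.54
Bonus assignment: 56.54 + 5 = 61.54
61.54 is ≥ 57.5 and < 74.5 → Credit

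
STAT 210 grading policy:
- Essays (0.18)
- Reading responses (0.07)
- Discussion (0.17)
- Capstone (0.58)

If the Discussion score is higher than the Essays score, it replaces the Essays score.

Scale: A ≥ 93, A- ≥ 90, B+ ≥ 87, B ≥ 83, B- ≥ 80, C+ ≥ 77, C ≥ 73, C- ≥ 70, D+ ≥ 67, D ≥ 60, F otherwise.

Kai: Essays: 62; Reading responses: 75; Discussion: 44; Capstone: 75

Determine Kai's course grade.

D+

Discussion (44) ≤ Essays (62), so Essays stays at 62.
Weighted total:
  Essays 62 × 0.18 = 11.16
  Reading responses 75 × 0.07 = 5.25
  Discussion 44 × 0.17 = 7.48
  Capstone 75 × 0.58 = 43.5
Sum = 67.39
67.39 is ≥ 67 and < 70 → D+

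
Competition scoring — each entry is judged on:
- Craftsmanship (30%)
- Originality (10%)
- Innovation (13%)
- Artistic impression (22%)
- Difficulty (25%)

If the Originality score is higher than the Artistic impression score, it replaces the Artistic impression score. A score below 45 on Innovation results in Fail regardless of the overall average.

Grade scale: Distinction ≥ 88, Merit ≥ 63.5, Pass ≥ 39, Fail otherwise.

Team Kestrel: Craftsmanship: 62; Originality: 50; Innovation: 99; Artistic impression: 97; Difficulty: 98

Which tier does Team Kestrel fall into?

Originality (50) ≤ Artistic impression (97), so Artistic impression stays at 97.
Innovation score 99 ≥ 45: minimum met.
Weighted total:
  Craftsmanship 62 × 0.3 = 18.6
  Originality 50 × 0.1 = 5
  Innovation 99 × 0.13 = 12.87
  Artistic impression 97 × 0.22 = 21.34
  Difficulty 98 × 0.25 = 24.5
Sum = 82.31
82.31 is ≥ 63.5 and < 88 → Merit

Merit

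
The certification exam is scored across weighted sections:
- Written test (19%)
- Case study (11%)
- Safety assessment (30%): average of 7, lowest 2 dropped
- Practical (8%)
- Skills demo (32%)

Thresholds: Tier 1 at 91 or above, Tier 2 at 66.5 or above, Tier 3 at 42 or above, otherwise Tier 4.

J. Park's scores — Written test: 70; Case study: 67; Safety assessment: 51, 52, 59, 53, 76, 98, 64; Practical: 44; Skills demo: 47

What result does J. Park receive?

Safety assessment: drop 51, 52 → average of remaining 5 = 350/5 = 70
Weighted total:
  Written test 70 × 0.19 = 13.3
  Case study 67 × 0.11 = 7.37
  Safety assessment 70 × 0.3 = 21
  Practical 44 × 0.08 = 3.52
  Skills demo 47 × 0.32 = 15.04
Sum = 60.23
60.23 is ≥ 42 and < 66.5 → Tier 3

Tier 3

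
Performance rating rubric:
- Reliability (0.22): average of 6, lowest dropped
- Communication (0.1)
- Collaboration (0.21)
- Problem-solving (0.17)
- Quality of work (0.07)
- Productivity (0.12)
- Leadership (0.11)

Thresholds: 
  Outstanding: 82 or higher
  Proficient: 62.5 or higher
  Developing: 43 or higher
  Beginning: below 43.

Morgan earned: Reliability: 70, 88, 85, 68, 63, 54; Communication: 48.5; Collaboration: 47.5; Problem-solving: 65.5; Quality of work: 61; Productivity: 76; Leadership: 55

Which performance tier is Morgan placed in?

Reliability: drop 54 → average of remaining 5 = 374/5 = 74.8
Weighted total:
  Reliability 74.8 × 0.22 = 16.456
  Communication 48.5 × 0.1 = 4.85
  Collaboration 47.5 × 0.21 = 9.975
  Problem-solving 65.5 × 0.17 = 11.135
  Quality of work 61 × 0.07 = 4.27
  Productivity 76 × 0.12 = 9.12
  Leadership 55 × 0.11 = 6.05
Sum = 61.856
61.856 is ≥ 43 and < 62.5 → Developing

Developing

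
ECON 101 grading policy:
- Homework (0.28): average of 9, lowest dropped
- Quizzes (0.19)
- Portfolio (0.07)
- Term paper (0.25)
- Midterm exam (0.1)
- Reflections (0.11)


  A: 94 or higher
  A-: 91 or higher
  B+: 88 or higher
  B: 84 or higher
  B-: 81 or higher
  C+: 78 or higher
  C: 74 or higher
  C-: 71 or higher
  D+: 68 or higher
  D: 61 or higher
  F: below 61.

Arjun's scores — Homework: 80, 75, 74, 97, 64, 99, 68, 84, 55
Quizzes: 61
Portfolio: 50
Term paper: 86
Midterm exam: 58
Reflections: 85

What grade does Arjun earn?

C

Homework: drop 55 → average of remaining 8 = 641/8 = 80.125
Weighted total:
  Homework 80.125 × 0.28 = 22.435
  Quizzes 61 × 0.19 = 11.59
  Portfolio 50 × 0.07 = 3.5
  Term paper 86 × 0.25 = 21.5
  Midterm exam 58 × 0.1 = 5.8
  Reflections 85 × 0.11 = 9.35
Sum = 74.175
74.175 is ≥ 74 and < 78 → C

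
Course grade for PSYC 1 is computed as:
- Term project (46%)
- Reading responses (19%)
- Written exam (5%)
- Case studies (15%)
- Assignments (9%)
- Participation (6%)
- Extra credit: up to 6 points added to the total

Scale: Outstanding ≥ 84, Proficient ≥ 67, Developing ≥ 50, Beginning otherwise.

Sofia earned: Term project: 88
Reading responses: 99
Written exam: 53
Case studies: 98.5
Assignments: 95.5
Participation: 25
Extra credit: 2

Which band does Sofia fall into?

Outstanding

Weighted total:
  Term project 88 × 0.46 = 40.48
  Reading responses 99 × 0.19 = 18.81
  Written exam 53 × 0.05 = 2.65
  Case studies 98.5 × 0.15 = 14.775
  Assignments 95.5 × 0.09 = 8.595
  Participation 25 × 0.06 = 1.5
Sum = 86.81
Extra credit: 86.81 + 2 = 88.81
88.81 ≥ 84 → Outstanding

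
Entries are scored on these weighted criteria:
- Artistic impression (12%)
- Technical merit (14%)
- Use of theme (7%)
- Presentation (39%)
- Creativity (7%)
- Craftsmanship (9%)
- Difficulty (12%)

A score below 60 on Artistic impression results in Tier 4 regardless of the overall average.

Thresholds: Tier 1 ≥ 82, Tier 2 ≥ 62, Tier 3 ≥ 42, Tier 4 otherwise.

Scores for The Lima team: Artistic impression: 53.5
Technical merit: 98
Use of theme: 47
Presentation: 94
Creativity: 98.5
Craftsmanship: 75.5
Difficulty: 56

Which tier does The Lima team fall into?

Tier 4

Artistic impression score 53.5 < 60: minimum not met.
Weighted total:
  Artistic impression 53.5 × 0.12 = 6.42
  Technical merit 98 × 0.14 = 13.72
  Use of theme 47 × 0.07 = 3.29
  Presentation 94 × 0.39 = 36.66
  Creativity 98.5 × 0.07 = 6.895
  Craftsmanship 75.5 × 0.09 = 6.795
  Difficulty 56 × 0.12 = 6.72
Sum = 80.5
Because the Artistic impression minimum was not met, the result is Tier 4.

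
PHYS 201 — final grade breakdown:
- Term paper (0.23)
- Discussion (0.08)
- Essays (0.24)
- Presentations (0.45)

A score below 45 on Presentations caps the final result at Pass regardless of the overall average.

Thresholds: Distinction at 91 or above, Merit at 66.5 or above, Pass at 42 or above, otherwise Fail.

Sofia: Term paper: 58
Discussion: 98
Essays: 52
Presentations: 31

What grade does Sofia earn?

Presentations score 31 < 45: minimum not met.
Weighted total:
  Term paper 58 × 0.23 = 13.34
  Discussion 98 × 0.08 = 7.84
  Essays 52 × 0.24 = 12.48
  Presentations 31 × 0.45 = 13.95
Sum = 47.61
47.61 would be Pass; cap at Pass applies → Pass.

Pass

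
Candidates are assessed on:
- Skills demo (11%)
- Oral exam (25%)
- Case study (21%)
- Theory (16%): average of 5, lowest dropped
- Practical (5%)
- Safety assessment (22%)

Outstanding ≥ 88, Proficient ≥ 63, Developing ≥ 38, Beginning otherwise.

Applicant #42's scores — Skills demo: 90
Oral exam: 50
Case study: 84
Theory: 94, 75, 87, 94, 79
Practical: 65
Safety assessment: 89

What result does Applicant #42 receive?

Proficient

Theory: drop 75 → average of remaining 4 = 354/4 = 88.5
Weighted total:
  Skills demo 90 × 0.11 = 9.9
  Oral exam 50 × 0.25 = 12.5
  Case study 84 × 0.21 = 17.64
  Theory 88.5 × 0.16 = 14.16
  Practical 65 × 0.05 = 3.25
  Safety assessment 89 × 0.22 = 19.58
Sum = 77.03
77.03 is ≥ 63 and < 88 → Proficient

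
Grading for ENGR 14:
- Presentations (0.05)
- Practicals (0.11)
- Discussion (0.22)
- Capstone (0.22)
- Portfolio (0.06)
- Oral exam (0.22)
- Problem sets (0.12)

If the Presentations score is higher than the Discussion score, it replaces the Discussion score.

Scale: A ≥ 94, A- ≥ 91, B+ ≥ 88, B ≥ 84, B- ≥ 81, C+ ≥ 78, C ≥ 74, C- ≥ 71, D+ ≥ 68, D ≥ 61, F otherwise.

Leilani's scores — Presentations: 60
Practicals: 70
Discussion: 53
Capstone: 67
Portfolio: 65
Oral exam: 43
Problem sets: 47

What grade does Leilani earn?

F

Presentations (60) > Discussion (53), so Discussion counts as 60.
Weighted total:
  Presentations 60 × 0.05 = 3
  Practicals 70 × 0.11 = 7.7
  Discussion 60 × 0.22 = 13.2
  Capstone 67 × 0.22 = 14.74
  Portfolio 65 × 0.06 = 3.9
  Oral exam 43 × 0.22 = 9.46
  Problem sets 47 × 0.12 = 5.64
Sum = 57.64
57.64 < 61 → F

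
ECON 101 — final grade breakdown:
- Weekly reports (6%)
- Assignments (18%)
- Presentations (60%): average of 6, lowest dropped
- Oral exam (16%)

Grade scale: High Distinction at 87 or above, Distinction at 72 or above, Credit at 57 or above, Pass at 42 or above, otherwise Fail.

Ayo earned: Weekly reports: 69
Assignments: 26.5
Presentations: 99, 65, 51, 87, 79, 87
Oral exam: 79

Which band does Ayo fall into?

Credit

Presentations: drop 51 → average of remaining 5 = 417/5 = 83.4
Weighted total:
  Weekly reports 69 × 0.06 = 4.14
  Assignments 26.5 × 0.18 = 4.77
  Presentations 83.4 × 0.6 = 50.04
  Oral exam 79 × 0.16 = 12.64
Sum = 71.59
71.59 is ≥ 57 and < 72 → Credit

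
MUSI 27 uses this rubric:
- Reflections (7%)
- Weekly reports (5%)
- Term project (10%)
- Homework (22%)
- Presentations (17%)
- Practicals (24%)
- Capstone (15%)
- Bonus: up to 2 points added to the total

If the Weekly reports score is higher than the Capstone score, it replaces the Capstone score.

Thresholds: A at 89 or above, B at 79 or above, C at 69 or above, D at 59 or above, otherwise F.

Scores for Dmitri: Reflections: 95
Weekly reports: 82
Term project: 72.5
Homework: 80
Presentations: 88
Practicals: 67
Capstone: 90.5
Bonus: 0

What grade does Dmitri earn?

B

Weekly reports (82) ≤ Capstone (90.5), so Capstone stays at 90.5.
Weighted total:
  Reflections 95 × 0.07 = 6.65
  Weekly reports 82 × 0.05 = 4.1
  Term project 72.5 × 0.1 = 7.25
  Homework 80 × 0.22 = 17.6
  Presentations 88 × 0.17 = 14.96
  Practicals 67 × 0.24 = 16.08
  Capstone 90.5 × 0.15 = 13.575
Sum = 80.215
Bonus: 80.215 + 0 = 80.215
80.215 is ≥ 79 and < 89 → B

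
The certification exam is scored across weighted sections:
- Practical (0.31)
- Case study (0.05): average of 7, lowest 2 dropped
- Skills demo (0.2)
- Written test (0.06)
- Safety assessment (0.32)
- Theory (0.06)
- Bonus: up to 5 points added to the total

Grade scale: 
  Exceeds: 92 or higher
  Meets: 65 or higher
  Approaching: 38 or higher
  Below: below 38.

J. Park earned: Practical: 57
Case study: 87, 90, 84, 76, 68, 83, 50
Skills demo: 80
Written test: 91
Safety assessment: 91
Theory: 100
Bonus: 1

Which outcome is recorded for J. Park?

Case study: drop 50, 68 → average of remaining 5 = 420/5 = 84
Weighted total:
  Practical 57 × 0.31 = 17.67
  Case study 84 × 0.05 = 4.2
  Skills demo 80 × 0.2 = 16
  Written test 91 × 0.06 = 5.46
  Safety assessment 91 × 0.32 = 29.12
  Theory 100 × 0.06 = 6
Sum = 78.45
Bonus: 78.45 + 1 = 79.45
79.45 is ≥ 65 and < 92 → Meets

Meets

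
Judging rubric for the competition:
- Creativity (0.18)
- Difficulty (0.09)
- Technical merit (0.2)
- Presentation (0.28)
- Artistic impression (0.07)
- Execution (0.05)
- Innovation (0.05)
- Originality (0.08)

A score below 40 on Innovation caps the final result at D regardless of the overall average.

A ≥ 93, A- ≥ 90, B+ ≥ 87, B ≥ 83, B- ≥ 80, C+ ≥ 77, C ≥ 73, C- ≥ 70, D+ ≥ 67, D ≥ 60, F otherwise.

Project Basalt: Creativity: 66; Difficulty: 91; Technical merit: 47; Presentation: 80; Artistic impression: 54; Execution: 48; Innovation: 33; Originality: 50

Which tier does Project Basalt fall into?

Innovation score 33 < 40: minimum not met.
Weighted total:
  Creativity 66 × 0.18 = 11.88
  Difficulty 91 × 0.09 = 8.19
  Technical merit 47 × 0.2 = 9.4
  Presentation 80 × 0.28 = 22.4
  Artistic impression 54 × 0.07 = 3.78
  Execution 48 × 0.05 = 2.4
  Innovation 33 × 0.05 = 1.65
  Originality 50 × 0.08 = 4
Sum = 63.7
63.7 would be D; cap at D applies → D.

D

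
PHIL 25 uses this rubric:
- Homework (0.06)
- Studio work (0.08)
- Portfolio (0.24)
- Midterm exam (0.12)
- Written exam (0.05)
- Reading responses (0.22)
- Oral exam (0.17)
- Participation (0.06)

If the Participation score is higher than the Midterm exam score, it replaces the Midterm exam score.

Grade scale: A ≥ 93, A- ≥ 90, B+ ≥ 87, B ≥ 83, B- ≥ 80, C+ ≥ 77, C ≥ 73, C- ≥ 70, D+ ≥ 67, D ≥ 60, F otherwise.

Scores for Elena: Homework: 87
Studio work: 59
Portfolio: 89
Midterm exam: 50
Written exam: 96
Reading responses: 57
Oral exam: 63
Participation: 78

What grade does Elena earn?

Participation (78) > Midterm exam (50), so Midterm exam counts as 78.
Weighted total:
  Homework 87 × 0.06 = 5.22
  Studio work 59 × 0.08 = 4.72
  Portfolio 89 × 0.24 = 21.36
  Midterm exam 78 × 0.12 = 9.36
  Written exam 96 × 0.05 = 4.8
  Reading responses 57 × 0.22 = 12.54
  Oral exam 63 × 0.17 = 10.71
  Participation 78 × 0.06 = 4.68
Sum = 73.39
73.39 is ≥ 73 and < 77 → C

C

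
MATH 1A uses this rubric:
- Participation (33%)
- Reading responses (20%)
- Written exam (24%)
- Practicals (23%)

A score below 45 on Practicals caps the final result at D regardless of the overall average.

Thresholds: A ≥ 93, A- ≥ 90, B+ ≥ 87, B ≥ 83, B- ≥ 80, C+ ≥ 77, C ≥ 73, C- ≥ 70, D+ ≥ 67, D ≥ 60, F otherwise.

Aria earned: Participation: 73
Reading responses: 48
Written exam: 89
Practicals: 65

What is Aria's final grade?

C-

Practicals score 65 ≥ 45: minimum met.
Weighted total:
  Participation 73 × 0.33 = 24.09
  Reading responses 48 × 0.2 = 9.6
  Written exam 89 × 0.24 = 21.36
  Practicals 65 × 0.23 = 14.95
Sum = 70
70 is ≥ 70 and < 73 → C-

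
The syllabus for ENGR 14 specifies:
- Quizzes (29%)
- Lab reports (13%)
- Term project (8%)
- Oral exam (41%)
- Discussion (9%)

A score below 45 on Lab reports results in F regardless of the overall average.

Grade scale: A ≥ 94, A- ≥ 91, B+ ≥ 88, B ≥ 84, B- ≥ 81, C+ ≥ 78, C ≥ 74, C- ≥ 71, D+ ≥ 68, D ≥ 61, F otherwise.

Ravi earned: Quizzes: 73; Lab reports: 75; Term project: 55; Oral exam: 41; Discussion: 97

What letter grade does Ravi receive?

F

Lab reports score 75 ≥ 45: minimum met.
Weighted total:
  Quizzes 73 × 0.29 = 21.17
  Lab reports 75 × 0.13 = 9.75
  Term project 55 × 0.08 = 4.4
  Oral exam 41 × 0.41 = 16.81
  Discussion 97 × 0.09 = 8.73
Sum = 60.86
60.86 < 61 → F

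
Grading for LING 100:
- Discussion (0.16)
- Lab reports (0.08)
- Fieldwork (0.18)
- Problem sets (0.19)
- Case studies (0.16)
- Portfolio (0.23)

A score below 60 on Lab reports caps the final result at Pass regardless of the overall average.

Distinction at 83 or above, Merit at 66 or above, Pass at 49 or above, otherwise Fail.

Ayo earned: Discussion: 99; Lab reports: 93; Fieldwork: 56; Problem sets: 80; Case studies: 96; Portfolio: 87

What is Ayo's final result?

Lab reports score 93 ≥ 60: minimum met.
Weighted total:
  Discussion 99 × 0.16 = 15.84
  Lab reports 93 × 0.08 = 7.44
  Fieldwork 56 × 0.18 = 10.08
  Problem sets 80 × 0.19 = 15.2
  Case studies 96 × 0.16 = 15.36
  Portfolio 87 × 0.23 = 20.01
Sum = 83.93
83.93 ≥ 83 → Distinction

Distinction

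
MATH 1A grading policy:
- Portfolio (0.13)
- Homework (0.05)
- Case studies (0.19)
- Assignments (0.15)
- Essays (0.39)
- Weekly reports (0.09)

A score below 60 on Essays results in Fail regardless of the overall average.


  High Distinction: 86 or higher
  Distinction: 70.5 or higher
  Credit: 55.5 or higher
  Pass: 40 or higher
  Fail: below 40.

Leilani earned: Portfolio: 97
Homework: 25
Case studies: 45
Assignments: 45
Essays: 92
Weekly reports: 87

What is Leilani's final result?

Distinction

Essays score 92 ≥ 60: minimum met.
Weighted total:
  Portfolio 97 × 0.13 = 12.61
  Homework 25 × 0.05 = 1.25
  Case studies 45 × 0.19 = 8.55
  Assignments 45 × 0.15 = 6.75
  Essays 92 × 0.39 = 35.88
  Weekly reports 87 × 0.09 = 7.83
Sum = 72.87
72.87 is ≥ 70.5 and < 86 → Distinction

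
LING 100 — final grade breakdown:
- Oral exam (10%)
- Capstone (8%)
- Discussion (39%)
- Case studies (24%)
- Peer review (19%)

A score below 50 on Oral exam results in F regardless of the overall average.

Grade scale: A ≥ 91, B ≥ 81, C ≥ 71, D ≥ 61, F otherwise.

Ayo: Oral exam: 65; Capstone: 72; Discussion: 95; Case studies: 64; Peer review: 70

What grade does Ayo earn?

C

Oral exam score 65 ≥ 50: minimum met.
Weighted total:
  Oral exam 65 × 0.1 = 6.5
  Capstone 72 × 0.08 = 5.76
  Discussion 95 × 0.39 = 37.05
  Case studies 64 × 0.24 = 15.36
  Peer review 70 × 0.19 = 13.3
Sum = 77.97
77.97 is ≥ 71 and < 81 → C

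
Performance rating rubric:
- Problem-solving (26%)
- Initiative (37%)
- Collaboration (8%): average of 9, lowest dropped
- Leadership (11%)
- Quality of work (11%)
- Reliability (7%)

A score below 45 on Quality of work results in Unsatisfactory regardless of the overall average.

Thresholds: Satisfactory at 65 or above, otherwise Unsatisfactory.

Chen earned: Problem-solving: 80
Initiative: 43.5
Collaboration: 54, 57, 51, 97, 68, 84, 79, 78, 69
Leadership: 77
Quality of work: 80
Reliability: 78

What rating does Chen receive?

Satisfactory

Collaboration: drop 51 → average of remaining 8 = 586/8 = 73.25
Quality of work score 80 ≥ 45: minimum met.
Weighted total:
  Problem-solving 80 × 0.26 = 20.8
  Initiative 43.5 × 0.37 = 16.095
  Collaboration 73.25 × 0.08 = 5.86
  Leadership 77 × 0.11 = 8.47
  Quality of work 80 × 0.11 = 8.8
  Reliability 78 × 0.07 = 5.46
Sum = 65.485
65.485 ≥ 65 → Satisfactory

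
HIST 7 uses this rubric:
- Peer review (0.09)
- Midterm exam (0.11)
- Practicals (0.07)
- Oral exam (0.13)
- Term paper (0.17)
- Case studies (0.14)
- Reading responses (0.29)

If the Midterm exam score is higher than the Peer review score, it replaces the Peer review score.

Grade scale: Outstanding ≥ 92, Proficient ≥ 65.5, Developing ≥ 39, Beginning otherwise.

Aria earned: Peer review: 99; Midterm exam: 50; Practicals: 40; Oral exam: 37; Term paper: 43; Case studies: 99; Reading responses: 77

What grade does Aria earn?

Proficient

Midterm exam (50) ≤ Peer review (99), so Peer review stays at 99.
Weighted total:
  Peer review 99 × 0.09 = 8.91
  Midterm exam 50 × 0.11 = 5.5
  Practicals 40 × 0.07 = 2.8
  Oral exam 37 × 0.13 = 4.81
  Term paper 43 × 0.17 = 7.31
  Case studies 99 × 0.14 = 13.86
  Reading responses 77 × 0.29 = 22.33
Sum = 65.52
65.52 is ≥ 65.5 and < 92 → Proficient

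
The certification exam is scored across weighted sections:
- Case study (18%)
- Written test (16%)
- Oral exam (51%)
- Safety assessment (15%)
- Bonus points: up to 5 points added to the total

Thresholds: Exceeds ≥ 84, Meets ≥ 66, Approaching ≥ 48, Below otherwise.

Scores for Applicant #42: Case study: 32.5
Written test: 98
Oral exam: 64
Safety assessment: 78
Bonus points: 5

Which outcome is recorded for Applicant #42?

Weighted total:
  Case study 32.5 × 0.18 = 5.85
  Written test 98 × 0.16 = 15.68
  Oral exam 64 × 0.51 = 32.64
  Safety assessment 78 × 0.15 = 11.7
Sum = 65.87
Bonus points: 65.87 + 5 = 70.87
70.87 is ≥ 66 and < 84 → Meets

Meets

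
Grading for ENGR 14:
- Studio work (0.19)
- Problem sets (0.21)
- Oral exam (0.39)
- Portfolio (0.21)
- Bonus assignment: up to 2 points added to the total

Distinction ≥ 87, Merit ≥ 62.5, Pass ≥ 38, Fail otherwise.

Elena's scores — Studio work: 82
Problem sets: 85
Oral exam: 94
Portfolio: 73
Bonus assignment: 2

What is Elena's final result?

Weighted total:
  Studio work 82 × 0.19 = 15.58
  Problem sets 85 × 0.21 = 17.85
  Oral exam 94 × 0.39 = 36.66
  Portfolio 73 × 0.21 = 15.33
Sum = 85.42
Bonus assignment: 85.42 + 2 = 87.42
87.42 ≥ 87 → Distinction

Distinction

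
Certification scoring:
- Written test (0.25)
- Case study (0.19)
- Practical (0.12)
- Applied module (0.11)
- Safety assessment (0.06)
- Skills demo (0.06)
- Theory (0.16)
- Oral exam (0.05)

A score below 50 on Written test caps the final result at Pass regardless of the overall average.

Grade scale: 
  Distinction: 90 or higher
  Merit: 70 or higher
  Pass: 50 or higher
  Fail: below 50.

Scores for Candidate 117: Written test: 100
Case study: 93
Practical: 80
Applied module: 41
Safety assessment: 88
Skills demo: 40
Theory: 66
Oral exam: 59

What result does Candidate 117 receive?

Written test score 100 ≥ 50: minimum met.
Weighted total:
  Written test 100 × 0.25 = 25
  Case study 93 × 0.19 = 17.67
  Practical 80 × 0.12 = 9.6
  Applied module 41 × 0.11 = 4.51
  Safety assessment 88 × 0.06 = 5.28
  Skills demo 40 × 0.06 = 2.4
  Theory 66 × 0.16 = 10.56
  Oral exam 59 × 0.05 = 2.95
Sum = 77.97
77.97 is ≥ 70 and < 90 → Merit

Merit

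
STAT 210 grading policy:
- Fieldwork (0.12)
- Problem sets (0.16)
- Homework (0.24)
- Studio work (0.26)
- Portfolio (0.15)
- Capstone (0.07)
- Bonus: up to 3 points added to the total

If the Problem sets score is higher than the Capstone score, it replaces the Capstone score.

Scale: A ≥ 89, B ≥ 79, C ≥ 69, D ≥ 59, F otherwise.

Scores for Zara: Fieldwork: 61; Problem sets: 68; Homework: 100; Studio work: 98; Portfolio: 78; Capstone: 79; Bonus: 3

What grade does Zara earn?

B

Problem sets (68) ≤ Capstone (79), so Capstone stays at 79.
Weighted total:
  Fieldwork 61 × 0.12 = 7.32
  Problem sets 68 × 0.16 = 10.88
  Homework 100 × 0.24 = 24
  Studio work 98 × 0.26 = 25.48
  Portfolio 78 × 0.15 = 11.7
  Capstone 79 × 0.07 = 5.53
Sum = 84.91
Bonus: 84.91 + 3 = 87.91
87.91 is ≥ 79 and < 89 → B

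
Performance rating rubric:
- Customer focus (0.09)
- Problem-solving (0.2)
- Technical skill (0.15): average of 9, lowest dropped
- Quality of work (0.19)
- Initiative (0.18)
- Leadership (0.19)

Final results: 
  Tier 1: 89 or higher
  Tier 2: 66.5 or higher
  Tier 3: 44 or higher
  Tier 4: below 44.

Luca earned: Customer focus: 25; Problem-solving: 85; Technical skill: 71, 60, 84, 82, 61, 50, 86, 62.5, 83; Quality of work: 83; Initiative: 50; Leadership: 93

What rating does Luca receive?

Technical skill: drop 50 → average of remaining 8 = 589.5/8 = 73.6875
Weighted total:
  Customer focus 25 × 0.09 = 2.25
  Problem-solving 85 × 0.2 = 17
  Technical skill 73.6875 × 0.15 = 11.053125
  Quality of work 83 × 0.19 = 15.77
  Initiative 50 × 0.18 = 9
  Leadership 93 × 0.19 = 17.67
Sum = 72.743125
72.743125 is ≥ 66.5 and < 89 → Tier 2

Tier 2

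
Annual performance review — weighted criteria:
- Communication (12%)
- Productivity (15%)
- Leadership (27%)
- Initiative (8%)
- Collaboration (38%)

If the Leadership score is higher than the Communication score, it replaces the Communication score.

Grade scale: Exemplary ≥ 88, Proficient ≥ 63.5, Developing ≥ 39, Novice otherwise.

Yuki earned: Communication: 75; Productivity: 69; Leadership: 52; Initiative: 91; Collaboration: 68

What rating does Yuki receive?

Proficient

Leadership (52) ≤ Communication (75), so Communication stays at 75.
Weighted total:
  Communication 75 × 0.12 = 9
  Productivity 69 × 0.15 = 10.35
  Leadership 52 × 0.27 = 14.04
  Initiative 91 × 0.08 = 7.28
  Collaboration 68 × 0.38 = 25.84
Sum = 66.51
66.51 is ≥ 63.5 and < 88 → Proficient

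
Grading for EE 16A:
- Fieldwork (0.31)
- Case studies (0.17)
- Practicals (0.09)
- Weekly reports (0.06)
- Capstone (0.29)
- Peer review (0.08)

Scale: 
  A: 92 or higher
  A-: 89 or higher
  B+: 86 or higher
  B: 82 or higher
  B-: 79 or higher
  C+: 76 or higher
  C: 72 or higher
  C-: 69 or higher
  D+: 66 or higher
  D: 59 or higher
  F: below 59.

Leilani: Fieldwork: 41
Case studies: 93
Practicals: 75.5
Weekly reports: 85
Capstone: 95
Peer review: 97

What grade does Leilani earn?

Weighted total:
  Fieldwork 41 × 0.31 = 12.71
  Case studies 93 × 0.17 = 15.81
  Practicals 75.5 × 0.09 = 6.795
  Weekly reports 85 × 0.06 = 5.1
  Capstone 95 × 0.29 = 27.55
  Peer review 97 × 0.08 = 7.76
Sum = 75.725
75.725 is ≥ 72 and < 76 → C

C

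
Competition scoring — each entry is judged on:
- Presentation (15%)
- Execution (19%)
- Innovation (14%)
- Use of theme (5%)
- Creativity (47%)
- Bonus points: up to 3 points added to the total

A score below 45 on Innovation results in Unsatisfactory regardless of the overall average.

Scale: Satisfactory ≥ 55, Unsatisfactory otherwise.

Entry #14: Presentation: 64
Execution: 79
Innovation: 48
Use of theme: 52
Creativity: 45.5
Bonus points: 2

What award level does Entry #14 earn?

Innovation score 48 ≥ 45: minimum met.
Weighted total:
  Presentation 64 × 0.15 = 9.6
  Execution 79 × 0.19 = 15.01
  Innovation 48 × 0.14 = 6.72
  Use of theme 52 × 0.05 = 2.6
  Creativity 45.5 × 0.47 = 21.385
Sum = 55.315
Bonus points: 55.315 + 2 = 57.315
57.315 ≥ 55 → Satisfactory

Satisfactory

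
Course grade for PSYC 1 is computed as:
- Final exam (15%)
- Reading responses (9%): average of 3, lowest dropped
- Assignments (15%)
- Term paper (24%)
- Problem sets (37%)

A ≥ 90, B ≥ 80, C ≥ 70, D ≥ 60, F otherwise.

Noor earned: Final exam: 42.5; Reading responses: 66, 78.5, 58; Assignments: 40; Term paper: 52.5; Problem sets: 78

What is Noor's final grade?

D

Reading responses: drop 58 → average of remaining 2 = 144.5/2 = 72.25
Weighted total:
  Final exam 42.5 × 0.15 = 6.375
  Reading responses 72.25 × 0.09 = 6.5025
  Assignments 40 × 0.15 = 6
  Term paper 52.5 × 0.24 = 12.6
  Problem sets 78 × 0.37 = 28.86
Sum = 60.3375
60.3375 is ≥ 60 and < 70 → D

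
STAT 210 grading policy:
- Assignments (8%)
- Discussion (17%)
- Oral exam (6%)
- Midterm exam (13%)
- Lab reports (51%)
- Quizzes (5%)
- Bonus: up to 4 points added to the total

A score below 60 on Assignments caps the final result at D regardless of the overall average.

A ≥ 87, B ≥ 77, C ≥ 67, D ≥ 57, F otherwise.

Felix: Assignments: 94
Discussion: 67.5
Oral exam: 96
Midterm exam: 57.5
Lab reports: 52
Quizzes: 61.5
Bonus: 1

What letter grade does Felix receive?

D

Assignments score 94 ≥ 60: minimum met.
Weighted total:
  Assignments 94 × 0.08 = 7.52
  Discussion 67.5 × 0.17 = 11.475
  Oral exam 96 × 0.06 = 5.76
  Midterm exam 57.5 × 0.13 = 7.475
  Lab reports 52 × 0.51 = 26.52
  Quizzes 61.5 × 0.05 = 3.075
Sum = 61.825
Bonus: 61.825 + 1 = 62.825
62.825 is ≥ 57 and < 67 → D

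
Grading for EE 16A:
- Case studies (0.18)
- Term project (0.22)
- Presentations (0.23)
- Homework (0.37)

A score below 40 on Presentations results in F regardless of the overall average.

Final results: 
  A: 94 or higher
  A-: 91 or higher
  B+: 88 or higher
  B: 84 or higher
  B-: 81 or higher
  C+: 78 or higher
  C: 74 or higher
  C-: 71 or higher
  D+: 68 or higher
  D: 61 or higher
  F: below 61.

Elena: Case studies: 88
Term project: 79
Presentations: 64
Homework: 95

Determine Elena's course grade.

Presentations score 64 ≥ 40: minimum met.
Weighted total:
  Case studies 88 × 0.18 = 15.84
  Term project 79 × 0.22 = 17.38
  Presentations 64 × 0.23 = 14.72
  Homework 95 × 0.37 = 35.15
Sum = 83.09
83.09 is ≥ 81 and < 84 → B-

B-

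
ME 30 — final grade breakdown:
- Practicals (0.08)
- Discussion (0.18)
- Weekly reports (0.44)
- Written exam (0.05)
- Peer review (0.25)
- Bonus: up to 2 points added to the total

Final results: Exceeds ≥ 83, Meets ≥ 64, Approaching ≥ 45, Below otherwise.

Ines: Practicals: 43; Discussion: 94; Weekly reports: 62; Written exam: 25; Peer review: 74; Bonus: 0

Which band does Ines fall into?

Weighted total:
  Practicals 43 × 0.08 = 3.44
  Discussion 94 × 0.18 = 16.92
  Weekly reports 62 × 0.44 = 27.28
  Written exam 25 × 0.05 = 1.25
  Peer review 74 × 0.25 = 18.5
Sum = 67.39
Bonus: 67.39 + 0 = 67.39
67.39 is ≥ 64 and < 83 → Meets

Meets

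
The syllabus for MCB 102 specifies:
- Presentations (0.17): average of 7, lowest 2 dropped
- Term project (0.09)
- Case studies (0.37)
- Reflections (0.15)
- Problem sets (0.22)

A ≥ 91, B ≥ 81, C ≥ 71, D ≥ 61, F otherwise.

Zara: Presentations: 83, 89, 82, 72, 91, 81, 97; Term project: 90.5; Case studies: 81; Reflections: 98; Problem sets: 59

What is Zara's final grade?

C

Presentations: drop 72, 81 → average of remaining 5 = 442/5 = 88.4
Weighted total:
  Presentations 88.4 × 0.17 = 15.028
  Term project 90.5 × 0.09 = 8.145
  Case studies 81 × 0.37 = 29.97
  Reflections 98 × 0.15 = 14.7
  Problem sets 59 × 0.22 = 12.98
Sum = 80.823
80.823 is ≥ 71 and < 81 → C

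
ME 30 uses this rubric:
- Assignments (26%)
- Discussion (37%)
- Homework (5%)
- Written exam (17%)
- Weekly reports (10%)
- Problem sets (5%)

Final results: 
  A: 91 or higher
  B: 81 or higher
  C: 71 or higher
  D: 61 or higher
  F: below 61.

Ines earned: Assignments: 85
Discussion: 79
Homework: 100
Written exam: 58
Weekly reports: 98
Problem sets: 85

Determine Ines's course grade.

C

Weighted total:
  Assignments 85 × 0.26 = 22.1
  Discussion 79 × 0.37 = 29.23
  Homework 100 × 0.05 = 5
  Written exam 58 × 0.17 = 9.86
  Weekly reports 98 × 0.1 = 9.8
  Problem sets 85 × 0.05 = 4.25
Sum = 80.24
80.24 is ≥ 71 and < 81 → C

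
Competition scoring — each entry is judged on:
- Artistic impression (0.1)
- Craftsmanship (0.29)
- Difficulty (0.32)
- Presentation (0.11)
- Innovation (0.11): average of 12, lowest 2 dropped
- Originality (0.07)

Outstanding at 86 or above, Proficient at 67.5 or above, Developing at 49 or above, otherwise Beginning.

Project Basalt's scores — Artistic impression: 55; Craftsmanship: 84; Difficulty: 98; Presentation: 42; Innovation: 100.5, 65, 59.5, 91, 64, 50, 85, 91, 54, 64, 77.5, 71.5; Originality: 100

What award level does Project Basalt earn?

Innovation: drop 50, 54 → average of remaining 10 = 769/10 = 76.9
Weighted total:
  Artistic impression 55 × 0.1 = 5.5
  Craftsmanship 84 × 0.29 = 24.36
  Difficulty 98 × 0.32 = 31.36
  Presentation 42 × 0.11 = 4.62
  Innovation 76.9 × 0.11 = 8.459
  Originality 100 × 0.07 = 7
Sum = 81.299
81.299 is ≥ 67.5 and < 86 → Proficient

Proficient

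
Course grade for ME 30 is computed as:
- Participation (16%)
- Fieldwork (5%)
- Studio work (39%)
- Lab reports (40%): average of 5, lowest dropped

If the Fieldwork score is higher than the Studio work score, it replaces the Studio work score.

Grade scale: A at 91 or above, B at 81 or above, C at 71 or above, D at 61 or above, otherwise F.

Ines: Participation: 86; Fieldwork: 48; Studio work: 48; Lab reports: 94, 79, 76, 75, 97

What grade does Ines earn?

D

Lab reports: drop 75 → average of remaining 4 = 346/4 = 86.5
Fieldwork (48) ≤ Studio work (48), so Studio work stays at 48.
Weighted total:
  Participation 86 × 0.16 = 13.76
  Fieldwork 48 × 0.05 = 2.4
  Studio work 48 × 0.39 = 18.72
  Lab reports 86.5 × 0.4 = 34.6
Sum = 69.48
69.48 is ≥ 61 and < 71 → D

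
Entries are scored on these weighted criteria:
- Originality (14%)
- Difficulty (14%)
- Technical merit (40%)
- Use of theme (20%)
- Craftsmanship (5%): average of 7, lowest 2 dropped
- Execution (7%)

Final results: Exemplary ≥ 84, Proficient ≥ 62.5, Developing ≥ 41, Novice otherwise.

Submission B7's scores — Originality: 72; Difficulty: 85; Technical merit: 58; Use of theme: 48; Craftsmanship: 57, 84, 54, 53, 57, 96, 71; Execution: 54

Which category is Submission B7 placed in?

Developing

Craftsmanship: drop 53, 54 → average of remaining 5 = 365/5 = 73
Weighted total:
  Originality 72 × 0.14 = 10.08
  Difficulty 85 × 0.14 = 11.9
  Technical merit 58 × 0.4 = 23.2
  Use of theme 48 × 0.2 = 9.6
  Craftsmanship 73 × 0.05 = 3.65
  Execution 54 × 0.07 = 3.78
Sum = 62.21
62.21 is ≥ 41 and < 62.5 → Developing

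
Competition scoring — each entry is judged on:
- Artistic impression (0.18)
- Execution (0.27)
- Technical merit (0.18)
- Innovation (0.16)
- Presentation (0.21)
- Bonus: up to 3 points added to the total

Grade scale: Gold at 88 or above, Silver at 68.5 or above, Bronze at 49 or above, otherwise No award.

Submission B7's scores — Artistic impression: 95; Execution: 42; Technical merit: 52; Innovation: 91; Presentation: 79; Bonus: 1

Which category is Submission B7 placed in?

Weighted total:
  Artistic impression 95 × 0.18 = 17.1
  Execution 42 × 0.27 = 11.34
  Technical merit 52 × 0.18 = 9.36
  Innovation 91 × 0.16 = 14.56
  Presentation 79 × 0.21 = 16.59
Sum = 68.95
Bonus: 68.95 + 1 = 69.95
69.95 is ≥ 68.5 and < 88 → Silver

Silver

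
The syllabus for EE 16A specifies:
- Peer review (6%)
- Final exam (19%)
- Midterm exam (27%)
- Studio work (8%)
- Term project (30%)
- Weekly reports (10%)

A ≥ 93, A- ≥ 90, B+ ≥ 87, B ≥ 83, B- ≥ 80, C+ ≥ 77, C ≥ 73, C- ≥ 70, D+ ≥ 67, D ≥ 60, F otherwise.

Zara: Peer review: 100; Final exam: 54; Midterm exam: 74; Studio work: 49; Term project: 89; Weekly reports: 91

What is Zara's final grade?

C

Weighted total:
  Peer review 100 × 0.06 = 6
  Final exam 54 × 0.19 = 10.26
  Midterm exam 74 × 0.27 = 19.98
  Studio work 49 × 0.08 = 3.92
  Term project 89 × 0.3 = 26.7
  Weekly reports 91 × 0.1 = 9.1
Sum = 75.96
75.96 is ≥ 73 and < 77 → C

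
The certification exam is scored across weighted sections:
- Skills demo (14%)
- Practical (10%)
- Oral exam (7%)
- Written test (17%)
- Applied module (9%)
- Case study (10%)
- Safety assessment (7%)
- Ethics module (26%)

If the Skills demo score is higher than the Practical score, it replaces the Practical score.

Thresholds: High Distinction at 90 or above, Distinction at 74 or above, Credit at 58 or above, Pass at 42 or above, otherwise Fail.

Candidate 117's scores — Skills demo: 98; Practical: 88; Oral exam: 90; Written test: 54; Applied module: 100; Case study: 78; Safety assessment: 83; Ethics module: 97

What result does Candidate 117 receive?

Skills demo (98) > Practical (88), so Practical counts as 98.
Weighted total:
  Skills demo 98 × 0.14 = 13.72
  Practical 98 × 0.1 = 9.8
  Oral exam 90 × 0.07 = 6.3
  Written test 54 × 0.17 = 9.18
  Applied module 100 × 0.09 = 9
  Case study 78 × 0.1 = 7.8
  Safety assessment 83 × 0.07 = 5.81
  Ethics module 97 × 0.26 = 25.22
Sum = 86.83
86.83 is ≥ 74 and < 90 → Distinction

Distinction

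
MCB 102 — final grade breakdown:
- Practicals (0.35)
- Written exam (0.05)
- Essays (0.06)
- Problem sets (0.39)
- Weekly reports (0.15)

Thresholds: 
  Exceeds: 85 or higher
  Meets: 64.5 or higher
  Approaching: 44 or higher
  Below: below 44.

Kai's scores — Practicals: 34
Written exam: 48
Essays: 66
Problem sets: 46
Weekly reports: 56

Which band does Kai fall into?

Weighted total:
  Practicals 34 × 0.35 = 11.9
  Written exam 48 × 0.05 = 2.4
  Essays 66 × 0.06 = 3.96
  Problem sets 46 × 0.39 = 17.94
  Weekly reports 56 × 0.15 = 8.4
Sum = 44.6
44.6 is ≥ 44 and < 64.5 → Approaching

Approaching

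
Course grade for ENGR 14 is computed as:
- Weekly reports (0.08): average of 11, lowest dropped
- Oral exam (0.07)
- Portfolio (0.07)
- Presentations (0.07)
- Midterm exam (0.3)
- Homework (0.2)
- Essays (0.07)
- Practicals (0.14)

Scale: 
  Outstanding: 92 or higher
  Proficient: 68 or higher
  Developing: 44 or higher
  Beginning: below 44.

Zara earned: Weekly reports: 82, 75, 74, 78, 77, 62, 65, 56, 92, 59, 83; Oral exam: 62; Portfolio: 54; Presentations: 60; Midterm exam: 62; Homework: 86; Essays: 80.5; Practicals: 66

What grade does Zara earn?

Weekly reports: drop 56 → average of remaining 10 = 747/10 = 74.7
Weighted total:
  Weekly reports 74.7 × 0.08 = 5.976
  Oral exam 62 × 0.07 = 4.34
  Portfolio 54 × 0.07 = 3.78
  Presentations 60 × 0.07 = 4.2
  Midterm exam 62 × 0.3 = 18.6
  Homework 86 × 0.2 = 17.2
  Essays 80.5 × 0.07 = 5.635
  Practicals 66 × 0.14 = 9.24
Sum = 68.971
68.971 is ≥ 68 and < 92 → Proficient

Proficient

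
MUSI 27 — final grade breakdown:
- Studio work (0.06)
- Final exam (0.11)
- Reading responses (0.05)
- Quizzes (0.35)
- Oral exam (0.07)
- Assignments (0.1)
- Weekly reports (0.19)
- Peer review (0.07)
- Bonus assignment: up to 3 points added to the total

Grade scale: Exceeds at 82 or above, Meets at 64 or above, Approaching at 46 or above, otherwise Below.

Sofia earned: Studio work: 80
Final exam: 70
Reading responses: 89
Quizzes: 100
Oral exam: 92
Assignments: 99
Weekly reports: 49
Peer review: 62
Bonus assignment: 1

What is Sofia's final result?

Exceeds

Weighted total:
  Studio work 80 × 0.06 = 4.8
  Final exam 70 × 0.11 = 7.7
  Reading responses 89 × 0.05 = 4.45
  Quizzes 100 × 0.35 = 35
  Oral exam 92 × 0.07 = 6.44
  Assignments 99 × 0.1 = 9.9
  Weekly reports 49 × 0.19 = 9.31
  Peer review 62 × 0.07 = 4.34
Sum = 81.94
Bonus assignment: 81.94 + 1 = 82.94
82.94 ≥ 82 → Exceeds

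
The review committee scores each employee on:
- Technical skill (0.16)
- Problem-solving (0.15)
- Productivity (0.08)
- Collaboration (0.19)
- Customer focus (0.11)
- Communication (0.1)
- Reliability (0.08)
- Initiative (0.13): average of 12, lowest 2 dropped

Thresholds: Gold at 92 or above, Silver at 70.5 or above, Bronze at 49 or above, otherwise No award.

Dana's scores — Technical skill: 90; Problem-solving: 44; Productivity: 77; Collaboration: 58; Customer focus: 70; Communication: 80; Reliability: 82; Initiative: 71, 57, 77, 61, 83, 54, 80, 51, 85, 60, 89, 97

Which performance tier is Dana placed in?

Initiative: drop 51, 54 → average of remaining 10 = 760/10 = 76
Weighted total:
  Technical skill 90 × 0.16 = 14.4
  Problem-solving 44 × 0.15 = 6.6
  Productivity 77 × 0.08 = 6.16
  Collaboration 58 × 0.19 = 11.02
  Customer focus 70 × 0.11 = 7.7
  Communication 80 × 0.1 = 8
  Reliability 82 × 0.08 = 6.56
  Initiative 76 × 0.13 = 9.88
Sum = 70.32
70.32 is ≥ 49 and < 70.5 → Bronze

Bronze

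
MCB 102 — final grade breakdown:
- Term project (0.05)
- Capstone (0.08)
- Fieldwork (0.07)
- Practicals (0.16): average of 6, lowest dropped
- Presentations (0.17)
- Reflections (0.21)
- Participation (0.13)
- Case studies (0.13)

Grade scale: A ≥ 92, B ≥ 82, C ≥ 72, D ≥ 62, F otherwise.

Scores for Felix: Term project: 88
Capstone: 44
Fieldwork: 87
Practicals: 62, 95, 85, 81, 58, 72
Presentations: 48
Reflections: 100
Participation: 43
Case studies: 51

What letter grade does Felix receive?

Practicals: drop 58 → average of remaining 5 = 395/5 = 79
Weighted total:
  Term project 88 × 0.05 = 4.4
  Capstone 44 × 0.08 = 3.52
  Fieldwork 87 × 0.07 = 6.09
  Practicals 79 × 0.16 = 12.64
  Presentations 48 × 0.17 = 8.16
  Reflections 100 × 0.21 = 21
  Participation 43 × 0.13 = 5.59
  Case studies 51 × 0.13 = 6.63
Sum = 68.03
68.03 is ≥ 62 and < 72 → D

D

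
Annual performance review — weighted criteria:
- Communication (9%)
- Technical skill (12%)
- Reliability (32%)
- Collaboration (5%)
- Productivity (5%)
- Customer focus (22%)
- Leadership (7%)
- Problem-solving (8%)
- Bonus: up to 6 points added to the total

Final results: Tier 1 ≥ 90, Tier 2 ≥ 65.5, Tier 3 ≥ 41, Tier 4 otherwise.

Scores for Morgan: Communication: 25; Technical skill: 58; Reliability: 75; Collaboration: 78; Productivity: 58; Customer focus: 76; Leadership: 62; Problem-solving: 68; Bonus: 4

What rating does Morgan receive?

Weighted total:
  Communication 25 × 0.09 = 2.25
  Technical skill 58 × 0.12 = 6.96
  Reliability 75 × 0.32 = 24
  Collaboration 78 × 0.05 = 3.9
  Productivity 58 × 0.05 = 2.9
  Customer focus 76 × 0.22 = 16.72
  Leadership 62 × 0.07 = 4.34
  Problem-solving 68 × 0.08 = 5.44
Sum = 66.51
Bonus: 66.51 + 4 = 70.51
70.51 is ≥ 65.5 and < 90 → Tier 2

Tier 2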